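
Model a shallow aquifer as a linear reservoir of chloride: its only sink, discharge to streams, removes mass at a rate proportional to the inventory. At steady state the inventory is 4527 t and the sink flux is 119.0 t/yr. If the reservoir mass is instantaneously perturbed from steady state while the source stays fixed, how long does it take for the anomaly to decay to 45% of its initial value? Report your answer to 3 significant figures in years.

30.4 yr

For a linear reservoir the anomaly decays as exp(−t/τ) with τ = M/F = 4527/119.0 = 38.04 yr.
exp(−t/τ) = 0.45 ⇒ t = −τ ln(0.45) = 38.04 × 0.7985 = 30.38 yr.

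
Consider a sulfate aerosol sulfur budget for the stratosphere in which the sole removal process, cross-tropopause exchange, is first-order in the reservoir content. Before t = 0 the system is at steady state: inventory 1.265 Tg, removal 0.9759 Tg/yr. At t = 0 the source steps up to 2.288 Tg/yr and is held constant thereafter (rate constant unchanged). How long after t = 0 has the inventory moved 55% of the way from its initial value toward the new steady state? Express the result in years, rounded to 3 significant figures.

1.04 yr

τ = M₀/F₀ = 1.265/0.9759 = 1.296 yr.
The remaining gap fraction is e^(−t/τ); 55% covered ⇒ e^(−t/τ) = 0.450.
t = −τ ln(0.450) = 1.296 × 0.7985 = 1.035 yr.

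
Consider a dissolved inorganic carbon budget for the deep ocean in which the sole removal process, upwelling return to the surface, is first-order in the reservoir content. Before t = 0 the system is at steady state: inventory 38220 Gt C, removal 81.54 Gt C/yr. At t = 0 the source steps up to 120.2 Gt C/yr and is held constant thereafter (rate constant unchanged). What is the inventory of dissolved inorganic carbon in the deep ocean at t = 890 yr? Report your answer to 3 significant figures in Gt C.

53600 Gt C

The sink rate constant is k = F₀/M₀ = 81.54/38220 = 0.002133 yr⁻¹.
Solving dM/dt = F₁ − kM with M(0) = M₀ gives M(t) = F₁/k + (M₀ − F₁/k)·e^(−kt).
F₁/k = 120.2/0.002133 = 56341 Gt C; kt = 0.002133 × 890 = 1.899, e^(−kt) = 0.1498.
M(890) = 56341 + (38220 − 56341) × 0.1498 = 56341 − 2714 = 53627 Gt C.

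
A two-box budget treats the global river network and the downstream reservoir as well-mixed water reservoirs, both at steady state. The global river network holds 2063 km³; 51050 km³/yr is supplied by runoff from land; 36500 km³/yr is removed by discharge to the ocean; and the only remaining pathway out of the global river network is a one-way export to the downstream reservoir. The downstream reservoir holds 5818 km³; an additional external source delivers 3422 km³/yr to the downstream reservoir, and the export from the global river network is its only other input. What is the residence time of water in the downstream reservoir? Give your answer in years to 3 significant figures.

0.324 yr

Balance the global river network: ΣF_in = 51050 km³/yr.
Export to the downstream reservoir = ΣF_in − (36500) = 14550 km³/yr.
Total input to the downstream reservoir = 14550 + 3422 = 17972 km³/yr; at steady state this equals its total output.
τ = M / F = 5818 / 17972 = 0.3237 yr.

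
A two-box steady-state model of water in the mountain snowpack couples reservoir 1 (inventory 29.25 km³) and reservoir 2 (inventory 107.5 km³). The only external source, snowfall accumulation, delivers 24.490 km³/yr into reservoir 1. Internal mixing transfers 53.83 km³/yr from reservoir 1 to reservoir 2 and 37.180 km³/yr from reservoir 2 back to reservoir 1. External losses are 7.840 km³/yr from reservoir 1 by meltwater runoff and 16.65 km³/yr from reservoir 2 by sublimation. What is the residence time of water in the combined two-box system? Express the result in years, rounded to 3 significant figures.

5.58 yr

Treat the two boxes together as one reservoir: the mixing fluxes between them are internal recycling, so τ = ΣM / Σ(external losses).
M_total = 29.25 + 107.5 = 136.75 km³.
ΣF_external_out = 7.840 + 16.65 = 24.490 km³/yr.
τ = M_total / ΣF_ext = 136.75 / 24.490 = 5.584 yr.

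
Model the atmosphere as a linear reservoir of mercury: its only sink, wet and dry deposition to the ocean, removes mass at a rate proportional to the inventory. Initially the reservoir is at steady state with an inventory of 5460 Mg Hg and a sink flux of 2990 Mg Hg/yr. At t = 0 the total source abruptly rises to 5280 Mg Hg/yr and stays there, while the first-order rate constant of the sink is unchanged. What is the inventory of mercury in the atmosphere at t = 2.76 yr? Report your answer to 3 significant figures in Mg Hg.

8720 Mg Hg

Residence time τ = M₀/F₀ = 1.826 yr. The eventual steady state is M_∞ = M₀·(F₁/F₀) = 5460 × 5280/2990 = 9641.7 Mg Hg.
The anomaly ΔM(t) = M(t) − M_∞ decays as ΔM₀·e^(−t/τ) with ΔM₀ = 5460 − 9641.7 = −4182 Mg Hg.
At t = 2.76 yr, e^(−t/τ) = e^(−1.511) = 0.2206, so ΔM = −922.5 Mg Hg and M = 9641.7 − 922.5 = 8719.3 Mg Hg.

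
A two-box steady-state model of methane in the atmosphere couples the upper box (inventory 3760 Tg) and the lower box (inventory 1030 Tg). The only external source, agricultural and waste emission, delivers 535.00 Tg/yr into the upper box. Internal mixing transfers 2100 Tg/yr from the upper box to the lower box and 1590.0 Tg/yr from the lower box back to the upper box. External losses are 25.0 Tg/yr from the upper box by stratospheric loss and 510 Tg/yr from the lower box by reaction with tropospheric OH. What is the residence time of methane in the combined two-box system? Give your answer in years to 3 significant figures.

For the system as a whole, the A↔B exchange is internal and contributes nothing to the throughput; only the external sinks remove mass.
M_total = 3760 + 1030 = 4790.0 Tg.
ΣF_external_out = 25.0 + 510 = 535.00 Tg/yr.
τ = M_total / ΣF_ext = 4790.0 / 535.00 = 8.953 yr.

8.95 yr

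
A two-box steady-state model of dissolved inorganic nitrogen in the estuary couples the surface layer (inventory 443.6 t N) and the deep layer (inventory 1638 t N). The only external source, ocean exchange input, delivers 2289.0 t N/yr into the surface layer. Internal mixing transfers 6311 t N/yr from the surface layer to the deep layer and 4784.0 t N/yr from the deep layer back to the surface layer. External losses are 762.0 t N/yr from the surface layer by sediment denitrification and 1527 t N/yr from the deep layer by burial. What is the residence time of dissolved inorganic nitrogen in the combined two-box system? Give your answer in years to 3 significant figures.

0.909 yr

Residence time in the combined system uses the total inventory and the total *external* removal — internal exchanges between the two boxes cancel.
M_total = 443.6 + 1638 = 2081.6 t N.
ΣF_external_out = 762.0 + 1527 = 2289.0 t N/yr.
τ = M_total / ΣF_ext = 2081.6 / 2289.0 = 0.9094 yr.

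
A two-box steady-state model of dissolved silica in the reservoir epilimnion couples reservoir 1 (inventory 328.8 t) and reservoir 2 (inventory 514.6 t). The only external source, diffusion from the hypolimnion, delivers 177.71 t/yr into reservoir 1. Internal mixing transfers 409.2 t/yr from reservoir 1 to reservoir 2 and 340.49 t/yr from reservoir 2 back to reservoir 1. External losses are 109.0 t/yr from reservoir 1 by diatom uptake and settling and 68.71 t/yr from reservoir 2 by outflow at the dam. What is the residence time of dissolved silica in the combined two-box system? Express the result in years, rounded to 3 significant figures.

Treat the two boxes together as one reservoir: the mixing fluxes between them are internal recycling, so τ = ΣM / Σ(external losses).
M_total = 328.8 + 514.6 = 843.40 t.
ΣF_external_out = 109.0 + 68.71 = 177.71 t/yr.
τ = M_total / ΣF_ext = 843.40 / 177.71 = 4.746 yr.

4.75 yr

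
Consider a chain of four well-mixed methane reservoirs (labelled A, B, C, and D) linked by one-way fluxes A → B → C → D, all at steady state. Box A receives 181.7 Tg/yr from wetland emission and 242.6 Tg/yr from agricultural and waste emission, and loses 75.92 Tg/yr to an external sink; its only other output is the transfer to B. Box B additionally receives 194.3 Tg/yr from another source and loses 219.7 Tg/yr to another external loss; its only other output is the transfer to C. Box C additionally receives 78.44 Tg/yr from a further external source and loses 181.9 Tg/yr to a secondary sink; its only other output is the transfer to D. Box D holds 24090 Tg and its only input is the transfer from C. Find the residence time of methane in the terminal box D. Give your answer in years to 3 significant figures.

Box A: F(A→B) = (181.7 + 242.6) − 75.92 = 348.38 Tg/yr.
Box B: F(B→C) = (348.38 + 194.3) − 219.7 = 322.98 Tg/yr.
Box C: F(C→D) = (322.98 + 78.44) − 181.9 = 219.52 Tg/yr.
Box D throughput = its input = 219.52 Tg/yr; τ = 24090 / 219.52 = 109.7 yr.

110 yr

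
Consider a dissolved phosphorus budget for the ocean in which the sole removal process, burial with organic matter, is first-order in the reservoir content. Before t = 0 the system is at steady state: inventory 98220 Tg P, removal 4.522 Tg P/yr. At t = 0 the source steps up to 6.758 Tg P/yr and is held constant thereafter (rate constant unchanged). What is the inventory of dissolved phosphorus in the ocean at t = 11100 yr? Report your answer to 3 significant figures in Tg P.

The sink rate constant is k = F₀/M₀ = 4.522/98220 = 4.604×10^-5 yr⁻¹.
Solving dM/dt = F₁ − kM with M(0) = M₀ gives M(t) = F₁/k + (M₀ − F₁/k)·e^(−kt).
F₁/k = 6.758/4.604×10^-5 = 146790 Tg P; kt = 4.604×10^-5 × 11100 = 0.5110, e^(−kt) = 0.5999.
M(11100) = 146790 + (98220 − 146790) × 0.5999 = 146790 − 29130 = 117650 Tg P.

118000 Tg P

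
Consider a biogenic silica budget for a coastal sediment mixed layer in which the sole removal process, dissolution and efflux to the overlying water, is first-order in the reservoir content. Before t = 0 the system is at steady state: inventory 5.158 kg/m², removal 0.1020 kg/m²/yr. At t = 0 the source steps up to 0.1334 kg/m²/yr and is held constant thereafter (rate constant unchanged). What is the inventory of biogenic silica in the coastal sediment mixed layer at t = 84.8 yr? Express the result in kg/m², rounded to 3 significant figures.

6.45 kg/m²

Residence time τ = M₀/F₀ = 50.57 yr. The eventual steady state is M_∞ = M₀·(F₁/F₀) = 5.158 × 0.1334/0.1020 = 6.7459 kg/m².
The anomaly ΔM(t) = M(t) − M_∞ decays as ΔM₀·e^(−t/τ) with ΔM₀ = 5.158 − 6.7459 = −1.588 kg/m².
At t = 84.8 yr, e^(−t/τ) = e^(−1.677) = 0.1869, so ΔM = −0.2968 kg/m² and M = 6.7459 − 0.2968 = 6.4490 kg/m².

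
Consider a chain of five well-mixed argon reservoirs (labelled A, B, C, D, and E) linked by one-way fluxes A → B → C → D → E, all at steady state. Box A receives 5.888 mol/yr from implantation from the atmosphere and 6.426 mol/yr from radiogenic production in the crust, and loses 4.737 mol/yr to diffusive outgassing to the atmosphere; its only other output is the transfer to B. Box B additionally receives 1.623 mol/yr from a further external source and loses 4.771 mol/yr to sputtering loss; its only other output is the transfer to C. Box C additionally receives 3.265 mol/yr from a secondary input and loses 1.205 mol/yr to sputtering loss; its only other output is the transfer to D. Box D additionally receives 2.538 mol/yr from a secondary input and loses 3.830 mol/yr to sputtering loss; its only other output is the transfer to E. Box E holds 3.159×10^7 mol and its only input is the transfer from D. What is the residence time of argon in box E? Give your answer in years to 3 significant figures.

6.08×10^6 yr

Box A: F(A→B) = (5.888 + 6.426) − 4.737 = 7.5770 mol/yr.
Box B: F(B→C) = (7.5770 + 1.623) − 4.771 = 4.4290 mol/yr.
Box C: F(C→D) = (4.4290 + 3.265) − 1.205 = 6.4890 mol/yr.
Box D: F(D→E) = (6.4890 + 2.538) − 3.830 = 5.1970 mol/yr.
Box E throughput = its input = 5.1970 mol/yr; τ = 3.159×10^7 / 5.1970 = 6.079×10^6 yr.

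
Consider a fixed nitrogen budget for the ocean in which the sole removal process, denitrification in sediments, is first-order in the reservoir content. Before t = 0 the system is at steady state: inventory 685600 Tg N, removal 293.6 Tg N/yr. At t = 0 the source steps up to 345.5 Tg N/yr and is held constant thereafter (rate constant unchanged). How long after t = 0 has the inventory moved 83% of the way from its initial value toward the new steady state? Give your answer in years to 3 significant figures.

4140 yr

τ = M₀/F₀ = 685600/293.6 = 2335 yr.
The remaining gap fraction is e^(−t/τ); 83% covered ⇒ e^(−t/τ) = 0.170.
t = −τ ln(0.170) = 2335 × 1.772 = 4138 yr.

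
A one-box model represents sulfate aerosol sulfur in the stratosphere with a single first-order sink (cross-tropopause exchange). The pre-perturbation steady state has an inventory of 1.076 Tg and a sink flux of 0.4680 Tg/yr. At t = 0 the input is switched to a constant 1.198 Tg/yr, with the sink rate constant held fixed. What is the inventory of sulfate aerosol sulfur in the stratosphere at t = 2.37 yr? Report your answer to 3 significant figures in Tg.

τ = M₀/F₀ = 1.076/0.4680 = 2.299 yr; rate constant k = 1/τ.
New steady state M_∞ = F₁/k = F₁·τ = 1.198 × 2.299 = 2.7544 Tg.
M(t) = M_∞ + (M₀ − M_∞)·e^(−t/τ); t/τ = 2.37/2.299 = 1.031, so e^(−t/τ) = 0.3567.
M(t) = 2.7544 − 1.678 × 0.3567 = 2.1557 Tg.

2.16 Tg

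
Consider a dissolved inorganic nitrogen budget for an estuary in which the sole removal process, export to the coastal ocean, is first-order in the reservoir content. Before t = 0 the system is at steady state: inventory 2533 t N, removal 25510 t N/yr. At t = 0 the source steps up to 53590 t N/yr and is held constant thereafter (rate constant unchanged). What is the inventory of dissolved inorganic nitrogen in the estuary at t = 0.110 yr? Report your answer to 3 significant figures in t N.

Residence time τ = M₀/F₀ = 0.09929 yr. The eventual steady state is M_∞ = M₀·(F₁/F₀) = 2533 × 53590/25510 = 5321.2 t N.
The anomaly ΔM(t) = M(t) − M_∞ decays as ΔM₀·e^(−t/τ) with ΔM₀ = 2533 − 5321.2 = −2788 t N.
At t = 0.110 yr, e^(−t/τ) = e^(−1.108) = 0.3303, so ΔM = −920.9 t N and M = 5321.2 − 920.9 = 4400.3 t N.

4400 t N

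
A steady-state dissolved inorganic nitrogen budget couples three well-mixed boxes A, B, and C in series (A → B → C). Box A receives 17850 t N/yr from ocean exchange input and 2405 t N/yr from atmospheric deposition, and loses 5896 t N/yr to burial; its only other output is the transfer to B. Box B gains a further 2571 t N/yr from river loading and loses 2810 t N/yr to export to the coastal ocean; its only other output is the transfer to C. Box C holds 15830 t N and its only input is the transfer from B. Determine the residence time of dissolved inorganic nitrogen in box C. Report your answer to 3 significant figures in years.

1.12 yr

Box A: F(A→B) = (17850 + 2405) − 5896 = 14359 t N/yr.
Box B: F(B→C) = (14359 + 2571) − 2810 = 14120 t N/yr.
Box C throughput = its input = 14120 t N/yr; τ = 15830 / 14120 = 1.121 yr.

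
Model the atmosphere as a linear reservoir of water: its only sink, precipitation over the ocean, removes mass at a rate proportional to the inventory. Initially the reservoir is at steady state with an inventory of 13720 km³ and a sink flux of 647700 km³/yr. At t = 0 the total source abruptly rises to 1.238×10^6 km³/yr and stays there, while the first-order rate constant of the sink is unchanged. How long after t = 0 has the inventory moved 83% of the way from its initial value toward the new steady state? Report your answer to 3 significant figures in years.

τ = M₀/F₀ = 13720/647700 = 0.02118 yr.
The remaining gap fraction is e^(−t/τ); 83% covered ⇒ e^(−t/τ) = 0.170.
t = −τ ln(0.170) = 0.02118 × 1.772 = 0.03753 yr.

0.0375 yr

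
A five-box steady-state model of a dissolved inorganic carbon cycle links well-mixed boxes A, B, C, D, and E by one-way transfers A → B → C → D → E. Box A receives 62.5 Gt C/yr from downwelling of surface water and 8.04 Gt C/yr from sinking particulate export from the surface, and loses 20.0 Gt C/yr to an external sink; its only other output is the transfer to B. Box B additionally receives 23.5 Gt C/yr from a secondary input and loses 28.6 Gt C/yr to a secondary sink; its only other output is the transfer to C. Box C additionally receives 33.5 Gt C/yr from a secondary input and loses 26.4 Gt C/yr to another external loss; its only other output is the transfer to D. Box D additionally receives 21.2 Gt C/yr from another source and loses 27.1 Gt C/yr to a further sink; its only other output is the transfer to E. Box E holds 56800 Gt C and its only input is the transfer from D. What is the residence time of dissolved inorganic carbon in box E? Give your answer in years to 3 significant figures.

1220 yr

Box A: F(A→B) = (62.5 + 8.04) − 20.0 = 50.540 Gt C/yr.
Box B: F(B→C) = (50.540 + 23.5) − 28.6 = 45.440 Gt C/yr.
Box C: F(C→D) = (45.440 + 33.5) − 26.4 = 52.540 Gt C/yr.
Box D: F(D→E) = (52.540 + 21.2) − 27.1 = 46.640 Gt C/yr.
Box E throughput = its input = 46.640 Gt C/yr; τ = 56800 / 46.640 = 1218 yr.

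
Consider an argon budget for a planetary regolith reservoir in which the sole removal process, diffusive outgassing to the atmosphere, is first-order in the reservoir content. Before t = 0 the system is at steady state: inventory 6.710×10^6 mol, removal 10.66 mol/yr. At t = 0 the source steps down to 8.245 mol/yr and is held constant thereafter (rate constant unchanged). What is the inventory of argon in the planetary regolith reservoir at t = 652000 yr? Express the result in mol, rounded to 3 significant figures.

5.73×10^6 mol

The sink rate constant is k = F₀/M₀ = 10.66/6.710×10^6 = 1.589×10^-6 yr⁻¹.
Solving dM/dt = F₁ − kM with M(0) = M₀ gives M(t) = F₁/k + (M₀ − F₁/k)·e^(−kt).
F₁/k = 8.245/1.589×10^-6 = 5.1899×10^6 mol; kt = 1.589×10^-6 × 652000 = 1.036, e^(−kt) = 0.3549.
M(652000) = 5.1899×10^6 + (6.710×10^6 − 5.1899×10^6) × 0.3549 = 5.1899×10^6 + 539600 = 5.7294×10^6 mol.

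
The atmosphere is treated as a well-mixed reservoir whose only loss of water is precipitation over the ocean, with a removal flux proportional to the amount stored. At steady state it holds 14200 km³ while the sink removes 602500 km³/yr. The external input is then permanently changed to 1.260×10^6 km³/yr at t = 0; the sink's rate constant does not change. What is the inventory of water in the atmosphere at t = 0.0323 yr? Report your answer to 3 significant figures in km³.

25800 km³

τ = M₀/F₀ = 14200/602500 = 0.02357 yr; rate constant k = 1/τ.
New steady state M_∞ = F₁/k = F₁·τ = 1.260×10^6 × 0.02357 = 29696 km³.
M(t) = M_∞ + (M₀ − M_∞)·e^(−t/τ); t/τ = 0.0323/0.02357 = 1.370, so e^(−t/τ) = 0.2540.
M(t) = 29696 − 15500 × 0.2540 = 25760 km³.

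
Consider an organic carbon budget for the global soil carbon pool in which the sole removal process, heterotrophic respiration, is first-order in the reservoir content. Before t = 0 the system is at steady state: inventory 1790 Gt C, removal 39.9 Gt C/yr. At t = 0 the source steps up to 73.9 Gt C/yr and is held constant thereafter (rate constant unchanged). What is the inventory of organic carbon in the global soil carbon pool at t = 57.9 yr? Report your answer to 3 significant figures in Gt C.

τ = M₀/F₀ = 1790/39.9 = 44.86 yr; rate constant k = 1/τ.
New steady state M_∞ = F₁/k = F₁·τ = 73.9 × 44.86 = 3315.3 Gt C.
M(t) = M_∞ + (M₀ − M_∞)·e^(−t/τ); t/τ = 57.9/44.86 = 1.291, so e^(−t/τ) = 0.2751.
M(t) = 3315.3 − 1525 × 0.2751 = 2895.7 Gt C.

2900 Gt C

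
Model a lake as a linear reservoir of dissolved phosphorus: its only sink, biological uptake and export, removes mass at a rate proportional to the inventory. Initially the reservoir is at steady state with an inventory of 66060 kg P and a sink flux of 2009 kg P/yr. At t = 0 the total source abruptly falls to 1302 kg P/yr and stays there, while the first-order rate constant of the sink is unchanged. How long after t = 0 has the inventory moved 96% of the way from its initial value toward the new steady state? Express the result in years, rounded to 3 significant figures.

106 yr

τ = M₀/F₀ = 66060/2009 = 32.88 yr.
The remaining gap fraction is e^(−t/τ); 96% covered ⇒ e^(−t/τ) = 0.0400.
t = −τ ln(0.0400) = 32.88 × 3.219 = 105.8 yr.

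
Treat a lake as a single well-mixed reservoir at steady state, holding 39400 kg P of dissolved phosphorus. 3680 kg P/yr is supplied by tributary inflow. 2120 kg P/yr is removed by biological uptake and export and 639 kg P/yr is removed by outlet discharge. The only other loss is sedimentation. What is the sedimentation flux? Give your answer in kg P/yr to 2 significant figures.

At steady state ΣF_in = ΣF_out.
ΣF_in = 3680.0 kg P/yr.
Sedimentation flux = ΣF_in − (2120 + 639) = 3680.0 − 2759 = 921.0 kg P/yr.

920 kg P/yr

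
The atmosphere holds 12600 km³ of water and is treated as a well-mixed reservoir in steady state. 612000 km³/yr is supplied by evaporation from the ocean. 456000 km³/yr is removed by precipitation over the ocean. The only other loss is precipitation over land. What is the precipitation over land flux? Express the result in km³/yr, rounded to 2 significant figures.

At steady state ΣF_in = ΣF_out.
ΣF_in = 612000 km³/yr.
Precipitation over land flux = ΣF_in − (456000) = 612000 − 456000 = 156000 km³/yr.

160000 km³/yr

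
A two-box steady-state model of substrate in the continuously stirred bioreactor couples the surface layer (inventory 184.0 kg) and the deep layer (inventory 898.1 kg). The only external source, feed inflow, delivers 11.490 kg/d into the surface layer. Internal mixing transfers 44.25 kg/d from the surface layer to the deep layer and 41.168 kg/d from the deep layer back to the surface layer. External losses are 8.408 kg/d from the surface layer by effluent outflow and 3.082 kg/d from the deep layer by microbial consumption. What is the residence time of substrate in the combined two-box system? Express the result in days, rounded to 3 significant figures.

For the system as a whole, the A↔B exchange is internal and contributes nothing to the throughput; only the external sinks remove mass.
M_total = 184.0 + 898.1 = 1082.1 kg.
ΣF_external_out = 8.408 + 3.082 = 11.490 kg/d.
τ = M_total / ΣF_ext = 1082.1 / 11.490 = 94.18 d.

94.2 d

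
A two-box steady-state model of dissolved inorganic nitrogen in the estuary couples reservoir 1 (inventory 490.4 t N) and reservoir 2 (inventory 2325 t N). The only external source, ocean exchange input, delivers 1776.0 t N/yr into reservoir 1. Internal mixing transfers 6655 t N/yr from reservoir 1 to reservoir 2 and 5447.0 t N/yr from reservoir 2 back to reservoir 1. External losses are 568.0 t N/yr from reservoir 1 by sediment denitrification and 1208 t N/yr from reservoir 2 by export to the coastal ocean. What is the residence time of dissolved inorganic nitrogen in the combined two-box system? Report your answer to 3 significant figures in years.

1.59 yr

Treat the two boxes together as one reservoir: the mixing fluxes between them are internal recycling, so τ = ΣM / Σ(external losses).
M_total = 490.4 + 2325 = 2815.4 t N.
ΣF_external_out = 568.0 + 1208 = 1776.0 t N/yr.
τ = M_total / ΣF_ext = 2815.4 / 1776.0 = 1.585 yr.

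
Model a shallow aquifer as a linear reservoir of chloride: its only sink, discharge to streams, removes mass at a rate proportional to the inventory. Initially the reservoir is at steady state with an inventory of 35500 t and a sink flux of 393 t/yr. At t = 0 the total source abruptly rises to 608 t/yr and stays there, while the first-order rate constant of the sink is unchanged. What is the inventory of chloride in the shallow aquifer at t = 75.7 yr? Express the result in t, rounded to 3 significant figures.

46500 t

τ = M₀/F₀ = 35500/393 = 90.33 yr; rate constant k = 1/τ.
New steady state M_∞ = F₁/k = F₁·τ = 608 × 90.33 = 54921 t.
M(t) = M_∞ + (M₀ − M_∞)·e^(−t/τ); t/τ = 75.7/90.33 = 0.8380, so e^(−t/τ) = 0.4326.
M(t) = 54921 − 19420 × 0.4326 = 46520 t.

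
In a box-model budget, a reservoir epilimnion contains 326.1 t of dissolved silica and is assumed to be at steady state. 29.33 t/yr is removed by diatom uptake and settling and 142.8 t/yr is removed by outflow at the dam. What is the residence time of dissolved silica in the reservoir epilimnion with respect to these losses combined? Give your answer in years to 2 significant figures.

Total removal = 29.33 + 142.8 = 172.13 t/yr.
τ = M / ΣF_out = 326.1 / 172.13 = 1.894 yr.

1.9 yr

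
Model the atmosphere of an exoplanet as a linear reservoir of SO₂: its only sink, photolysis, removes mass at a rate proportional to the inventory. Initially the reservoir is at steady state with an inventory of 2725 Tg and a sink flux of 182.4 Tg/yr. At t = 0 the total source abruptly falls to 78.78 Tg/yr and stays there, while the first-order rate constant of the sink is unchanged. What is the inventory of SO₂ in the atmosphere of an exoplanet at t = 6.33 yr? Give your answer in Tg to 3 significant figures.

2190 Tg

τ = M₀/F₀ = 2725/182.4 = 14.94 yr; rate constant k = 1/τ.
New steady state M_∞ = F₁/k = F₁·τ = 78.78 × 14.94 = 1176.9 Tg.
M(t) = M_∞ + (M₀ − M_∞)·e^(−t/τ); t/τ = 6.33/14.94 = 0.4237, so e^(−t/τ) = 0.6546.
M(t) = 1176.9 + 1548 × 0.6546 = 2190.3 Tg.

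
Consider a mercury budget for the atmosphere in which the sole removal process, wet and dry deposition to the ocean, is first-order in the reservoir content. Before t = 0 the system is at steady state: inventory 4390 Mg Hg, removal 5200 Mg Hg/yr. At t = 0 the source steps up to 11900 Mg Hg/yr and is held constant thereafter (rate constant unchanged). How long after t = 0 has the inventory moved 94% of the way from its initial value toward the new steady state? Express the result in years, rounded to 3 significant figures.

τ = M₀/F₀ = 4390/5200 = 0.8442 yr.
The remaining gap fraction is e^(−t/τ); 94% covered ⇒ e^(−t/τ) = 0.0600.
t = −τ ln(0.0600) = 0.8442 × 2.813 = 2.375 yr.

2.38 yr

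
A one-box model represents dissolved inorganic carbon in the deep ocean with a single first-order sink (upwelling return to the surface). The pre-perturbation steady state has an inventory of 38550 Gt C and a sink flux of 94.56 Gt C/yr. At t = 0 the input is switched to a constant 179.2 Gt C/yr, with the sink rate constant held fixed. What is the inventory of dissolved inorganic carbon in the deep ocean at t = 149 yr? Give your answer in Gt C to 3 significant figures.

The sink rate constant is k = F₀/M₀ = 94.56/38550 = 0.002453 yr⁻¹.
Solving dM/dt = F₁ − kM with M(0) = M₀ gives M(t) = F₁/k + (M₀ − F₁/k)·e^(−kt).
F₁/k = 179.2/0.002453 = 73056 Gt C; kt = 0.002453 × 149 = 0.3655, e^(−kt) = 0.6939.
M(149) = 73056 + (38550 − 73056) × 0.6939 = 73056 − 23940 = 49114 Gt C.

49100 Gt C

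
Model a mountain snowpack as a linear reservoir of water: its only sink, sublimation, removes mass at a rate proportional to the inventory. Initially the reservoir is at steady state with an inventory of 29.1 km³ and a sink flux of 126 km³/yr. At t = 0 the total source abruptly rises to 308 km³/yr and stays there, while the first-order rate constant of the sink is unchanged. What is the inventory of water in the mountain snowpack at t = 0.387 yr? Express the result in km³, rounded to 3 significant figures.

63.3 km³

Residence time τ = M₀/F₀ = 0.2310 yr. The eventual steady state is M_∞ = M₀·(F₁/F₀) = 29.1 × 308/126 = 71.133 km³.
The anomaly ΔM(t) = M(t) − M_∞ decays as ΔM₀·e^(−t/τ) with ΔM₀ = 29.1 − 71.133 = −42.03 km³.
At t = 0.387 yr, e^(−t/τ) = e^(−1.676) = 0.1872, so ΔM = −7.868 km³ and M = 71.133 − 7.868 = 63.265 km³.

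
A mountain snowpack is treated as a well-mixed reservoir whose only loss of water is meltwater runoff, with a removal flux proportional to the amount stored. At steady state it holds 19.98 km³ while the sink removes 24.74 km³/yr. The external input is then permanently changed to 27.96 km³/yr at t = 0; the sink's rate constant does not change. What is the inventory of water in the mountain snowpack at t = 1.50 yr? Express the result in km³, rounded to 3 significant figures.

Residence time τ = M₀/F₀ = 0.8076 yr. The eventual steady state is M_∞ = M₀·(F₁/F₀) = 19.98 × 27.96/24.74 = 22.580 km³.
The anomaly ΔM(t) = M(t) − M_∞ decays as ΔM₀·e^(−t/τ) with ΔM₀ = 19.98 − 22.580 = −2.600 km³.
At t = 1.50 yr, e^(−t/τ) = e^(−1.857) = 0.1561, so ΔM = −0.4059 km³ and M = 22.580 − 0.4059 = 22.175 km³.

22.2 km³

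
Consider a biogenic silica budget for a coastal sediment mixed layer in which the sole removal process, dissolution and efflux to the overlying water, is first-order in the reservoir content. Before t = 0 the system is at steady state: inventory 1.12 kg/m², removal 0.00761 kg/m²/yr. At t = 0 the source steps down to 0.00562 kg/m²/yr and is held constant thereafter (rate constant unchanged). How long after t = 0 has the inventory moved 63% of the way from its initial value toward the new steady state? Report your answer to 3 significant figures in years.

τ = M₀/F₀ = 1.12/0.00761 = 147.2 yr.
The remaining gap fraction is e^(−t/τ); 63% covered ⇒ e^(−t/τ) = 0.370.
t = −τ ln(0.370) = 147.2 × 0.9943 = 146.3 yr.

146 yr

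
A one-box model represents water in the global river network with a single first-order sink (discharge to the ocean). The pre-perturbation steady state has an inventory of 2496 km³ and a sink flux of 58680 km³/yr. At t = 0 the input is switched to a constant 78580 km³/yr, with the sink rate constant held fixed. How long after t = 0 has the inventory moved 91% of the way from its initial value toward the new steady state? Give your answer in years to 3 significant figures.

τ = M₀/F₀ = 2496/58680 = 0.04254 yr.
The remaining gap fraction is e^(−t/τ); 91% covered ⇒ e^(−t/τ) = 0.0900.
t = −τ ln(0.0900) = 0.04254 × 2.408 = 0.1024 yr.

0.102 yr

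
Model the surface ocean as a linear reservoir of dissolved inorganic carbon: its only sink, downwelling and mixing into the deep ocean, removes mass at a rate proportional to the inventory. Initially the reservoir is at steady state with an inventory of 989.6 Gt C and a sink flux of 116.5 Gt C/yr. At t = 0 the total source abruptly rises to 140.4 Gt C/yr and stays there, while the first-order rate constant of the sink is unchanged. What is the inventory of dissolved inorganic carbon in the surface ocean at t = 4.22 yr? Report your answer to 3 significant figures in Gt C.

1070 Gt C

Residence time τ = M₀/F₀ = 8.494 yr. The eventual steady state is M_∞ = M₀·(F₁/F₀) = 989.6 × 140.4/116.5 = 1192.6 Gt C.
The anomaly ΔM(t) = M(t) − M_∞ decays as ΔM₀·e^(−t/τ) with ΔM₀ = 989.6 − 1192.6 = −203.0 Gt C.
At t = 4.22 yr, e^(−t/τ) = e^(−0.4968) = 0.6085, so ΔM = −123.5 Gt C and M = 1192.6 − 123.5 = 1069.1 Gt C.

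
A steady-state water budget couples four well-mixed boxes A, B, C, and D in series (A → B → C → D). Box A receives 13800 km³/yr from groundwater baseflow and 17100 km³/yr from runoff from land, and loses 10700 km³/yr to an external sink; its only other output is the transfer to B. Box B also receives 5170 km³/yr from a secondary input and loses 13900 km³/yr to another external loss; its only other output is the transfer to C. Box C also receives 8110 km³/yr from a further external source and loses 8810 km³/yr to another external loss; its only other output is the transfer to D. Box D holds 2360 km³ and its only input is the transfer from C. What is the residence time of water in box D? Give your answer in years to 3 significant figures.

0.219 yr

Box A: F(A→B) = (13800 + 17100) − 10700 = 20200 km³/yr.
Box B: F(B→C) = (20200 + 5170) − 13900 = 11470 km³/yr.
Box C: F(C→D) = (11470 + 8110) − 8810 = 10770 km³/yr.
Box D throughput = its input = 10770 km³/yr; τ = 2360 / 10770 = 0.2191 yr.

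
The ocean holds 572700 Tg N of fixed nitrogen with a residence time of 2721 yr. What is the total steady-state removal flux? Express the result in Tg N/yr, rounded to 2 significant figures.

F = M / τ = 572700 / 2721 = 210.5 Tg N/yr.

210 Tg N/yr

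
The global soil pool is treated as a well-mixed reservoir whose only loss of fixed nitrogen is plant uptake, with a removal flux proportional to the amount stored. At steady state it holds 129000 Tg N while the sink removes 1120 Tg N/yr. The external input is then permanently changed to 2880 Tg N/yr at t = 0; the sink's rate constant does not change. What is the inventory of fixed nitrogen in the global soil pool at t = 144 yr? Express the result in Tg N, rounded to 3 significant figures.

Residence time τ = M₀/F₀ = 115.2 yr. The eventual steady state is M_∞ = M₀·(F₁/F₀) = 129000 × 2880/1120 = 331710 Tg N.
The anomaly ΔM(t) = M(t) − M_∞ decays as ΔM₀·e^(−t/τ) with ΔM₀ = 129000 − 331710 = −202700 Tg N.
At t = 144 yr, e^(−t/τ) = e^(−1.250) = 0.2864, so ΔM = −58070 Tg N and M = 331710 − 58070 = 273650 Tg N.

274000 Tg N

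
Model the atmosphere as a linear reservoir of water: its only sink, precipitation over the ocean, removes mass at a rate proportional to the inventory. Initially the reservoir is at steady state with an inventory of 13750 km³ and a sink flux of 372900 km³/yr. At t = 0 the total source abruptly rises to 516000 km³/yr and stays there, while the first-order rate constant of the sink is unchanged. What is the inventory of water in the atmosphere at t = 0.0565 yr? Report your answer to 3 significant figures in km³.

The sink rate constant is k = F₀/M₀ = 372900/13750 = 27.12 yr⁻¹.
Solving dM/dt = F₁ − kM with M(0) = M₀ gives M(t) = F₁/k + (M₀ − F₁/k)·e^(−kt).
F₁/k = 516000/27.12 = 19027 km³; kt = 27.12 × 0.0565 = 1.532, e^(−kt) = 0.2160.
M(0.0565) = 19027 + (13750 − 19027) × 0.2160 = 19027 − 1140 = 17887 km³.

17900 km³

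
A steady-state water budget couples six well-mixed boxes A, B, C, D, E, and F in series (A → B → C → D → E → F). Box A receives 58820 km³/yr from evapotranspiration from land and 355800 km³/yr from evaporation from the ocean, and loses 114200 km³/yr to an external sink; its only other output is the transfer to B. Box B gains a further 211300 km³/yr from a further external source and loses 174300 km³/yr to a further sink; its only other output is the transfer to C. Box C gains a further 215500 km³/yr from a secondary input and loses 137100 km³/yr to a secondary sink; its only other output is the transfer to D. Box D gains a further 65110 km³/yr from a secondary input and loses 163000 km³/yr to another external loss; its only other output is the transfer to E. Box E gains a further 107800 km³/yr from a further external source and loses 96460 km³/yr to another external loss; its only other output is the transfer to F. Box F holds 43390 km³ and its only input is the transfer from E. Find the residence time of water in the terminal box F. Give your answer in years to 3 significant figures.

Box A: F(A→B) = (58820 + 355800) − 114200 = 300420 km³/yr.
Box B: F(B→C) = (300420 + 211300) − 174300 = 337420 km³/yr.
Box C: F(C→D) = (337420 + 215500) − 137100 = 415820 km³/yr.
Box D: F(D→E) = (415820 + 65110) − 163000 = 317930 km³/yr.
Box E: F(E→F) = (317930 + 107800) − 96460 = 329270 km³/yr.
Box F throughput = its input = 329270 km³/yr; τ = 43390 / 329270 = 0.1318 yr.

0.132 yr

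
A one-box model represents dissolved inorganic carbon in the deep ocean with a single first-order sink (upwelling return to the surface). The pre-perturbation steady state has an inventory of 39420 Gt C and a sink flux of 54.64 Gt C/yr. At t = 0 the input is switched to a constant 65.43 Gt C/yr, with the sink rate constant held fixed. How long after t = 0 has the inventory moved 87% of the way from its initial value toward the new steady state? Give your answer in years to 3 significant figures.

1470 yr

τ = M₀/F₀ = 39420/54.64 = 721.4 yr.
The remaining gap fraction is e^(−t/τ); 87% covered ⇒ e^(−t/τ) = 0.130.
t = −τ ln(0.130) = 721.4 × 2.040 = 1472 yr.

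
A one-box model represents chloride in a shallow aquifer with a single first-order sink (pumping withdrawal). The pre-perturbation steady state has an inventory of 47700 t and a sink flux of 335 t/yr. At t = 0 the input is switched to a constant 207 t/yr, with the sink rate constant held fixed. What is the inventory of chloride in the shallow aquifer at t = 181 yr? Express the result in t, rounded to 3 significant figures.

34600 t

τ = M₀/F₀ = 47700/335 = 142.4 yr; rate constant k = 1/τ.
New steady state M_∞ = F₁/k = F₁·τ = 207 × 142.4 = 29474 t.
M(t) = M_∞ + (M₀ − M_∞)·e^(−t/τ); t/τ = 181/142.4 = 1.271, so e^(−t/τ) = 0.2805.
M(t) = 29474 + 18230 × 0.2805 = 34587 t.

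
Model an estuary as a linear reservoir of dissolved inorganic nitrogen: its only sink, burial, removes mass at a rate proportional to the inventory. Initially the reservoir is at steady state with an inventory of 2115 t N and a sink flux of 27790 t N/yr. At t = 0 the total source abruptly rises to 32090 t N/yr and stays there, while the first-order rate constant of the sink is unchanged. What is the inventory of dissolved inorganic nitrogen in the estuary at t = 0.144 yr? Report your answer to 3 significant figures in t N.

2390 t N

The sink rate constant is k = F₀/M₀ = 27790/2115 = 13.14 yr⁻¹.
Solving dM/dt = F₁ − kM with M(0) = M₀ gives M(t) = F₁/k + (M₀ − F₁/k)·e^(−kt).
F₁/k = 32090/13.14 = 2442.3 t N; kt = 13.14 × 0.144 = 1.892, e^(−kt) = 0.1508.
M(0.144) = 2442.3 + (2115 − 2442.3) × 0.1508 = 2442.3 − 49.34 = 2392.9 t N.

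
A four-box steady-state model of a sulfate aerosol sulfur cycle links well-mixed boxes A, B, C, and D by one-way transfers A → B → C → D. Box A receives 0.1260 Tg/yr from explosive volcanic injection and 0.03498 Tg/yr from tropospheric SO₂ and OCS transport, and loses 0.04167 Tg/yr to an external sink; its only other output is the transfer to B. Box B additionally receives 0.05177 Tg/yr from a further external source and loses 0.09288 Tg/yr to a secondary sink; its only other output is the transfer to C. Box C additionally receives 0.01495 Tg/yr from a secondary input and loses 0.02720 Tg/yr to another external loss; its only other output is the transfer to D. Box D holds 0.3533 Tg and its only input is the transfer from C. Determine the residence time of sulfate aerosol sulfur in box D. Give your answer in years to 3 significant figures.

5.36 yr

Box A: F(A→B) = (0.1260 + 0.03498) − 0.04167 = 0.11931 Tg/yr.
Box B: F(B→C) = (0.11931 + 0.05177) − 0.09288 = 0.078200 Tg/yr.
Box C: F(C→D) = (0.078200 + 0.01495) − 0.02720 = 0.065950 Tg/yr.
Box D throughput = its input = 0.065950 Tg/yr; τ = 0.3533 / 0.065950 = 5.357 yr.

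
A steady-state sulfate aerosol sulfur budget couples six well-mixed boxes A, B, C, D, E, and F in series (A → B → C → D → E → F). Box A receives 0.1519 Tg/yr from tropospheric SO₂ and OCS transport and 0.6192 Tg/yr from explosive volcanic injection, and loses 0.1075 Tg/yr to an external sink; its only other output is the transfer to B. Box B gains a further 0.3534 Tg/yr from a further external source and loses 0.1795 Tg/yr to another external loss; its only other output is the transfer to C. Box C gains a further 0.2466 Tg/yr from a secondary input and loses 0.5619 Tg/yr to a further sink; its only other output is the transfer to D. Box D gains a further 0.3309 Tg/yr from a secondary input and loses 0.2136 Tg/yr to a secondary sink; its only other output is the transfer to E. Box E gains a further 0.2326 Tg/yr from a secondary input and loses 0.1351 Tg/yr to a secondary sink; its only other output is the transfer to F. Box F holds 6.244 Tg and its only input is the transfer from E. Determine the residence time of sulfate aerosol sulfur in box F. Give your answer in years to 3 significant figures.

Box A: F(A→B) = (0.1519 + 0.6192) − 0.1075 = 0.66360 Tg/yr.
Box B: F(B→C) = (0.66360 + 0.3534) − 0.1795 = 0.83750 Tg/yr.
Box C: F(C→D) = (0.83750 + 0.2466) − 0.5619 = 0.52220 Tg/yr.
Box D: F(D→E) = (0.52220 + 0.3309) − 0.2136 = 0.63950 Tg/yr.
Box E: F(E→F) = (0.63950 + 0.2326) − 0.1351 = 0.73700 Tg/yr.
Box F throughput = its input = 0.73700 Tg/yr; τ = 6.244 / 0.73700 = 8.472 yr.

8.47 yr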